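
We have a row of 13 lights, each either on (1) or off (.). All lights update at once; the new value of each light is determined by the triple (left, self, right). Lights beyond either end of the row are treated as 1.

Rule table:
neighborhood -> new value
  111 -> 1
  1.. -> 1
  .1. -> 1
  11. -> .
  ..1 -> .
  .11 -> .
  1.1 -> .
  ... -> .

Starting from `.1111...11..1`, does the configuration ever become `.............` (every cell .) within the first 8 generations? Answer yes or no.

no

..11.1....1..
1....11...11.
.1.....1.....
.11....11....
...1.....1...
1..11....11..
.1...1.....1.
.11..11....1.
generation 8 is .11..11....1., still not uniform .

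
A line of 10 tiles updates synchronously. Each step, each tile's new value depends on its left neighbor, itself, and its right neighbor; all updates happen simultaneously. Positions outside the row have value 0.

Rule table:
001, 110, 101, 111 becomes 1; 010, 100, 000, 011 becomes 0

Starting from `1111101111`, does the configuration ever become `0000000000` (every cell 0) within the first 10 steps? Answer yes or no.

no

step 1: 0111110111
step 2: 1011111011
step 3: 0101111101
step 4: 1010111110
step 5: 0101011110
step 6: 1010101110
step 7: 0101010110
step 8: 1010101010
step 9: 0101010100
step 10: 1010101000
step 10 is 1010101000, still not uniform 0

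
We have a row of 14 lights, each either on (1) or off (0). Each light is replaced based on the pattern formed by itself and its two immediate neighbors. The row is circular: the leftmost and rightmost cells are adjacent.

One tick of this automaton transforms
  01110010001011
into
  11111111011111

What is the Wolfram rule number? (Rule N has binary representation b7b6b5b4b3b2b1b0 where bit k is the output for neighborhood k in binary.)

position 2: 111 → 1  (bit 7 = 1)
position 3: 110 → 1  (bit 6 = 1)
position 0: 101 → 1  (bit 5 = 1)
position 4: 100 → 1  (bit 4 = 1)
position 1: 011 → 1  (bit 3 = 1)
position 6: 010 → 1  (bit 2 = 1)
position 5: 001 → 1  (bit 1 = 1)
position 8: 000 → 0  (bit 0 = 0)
bits b7..b0 = 11111110 = 254

254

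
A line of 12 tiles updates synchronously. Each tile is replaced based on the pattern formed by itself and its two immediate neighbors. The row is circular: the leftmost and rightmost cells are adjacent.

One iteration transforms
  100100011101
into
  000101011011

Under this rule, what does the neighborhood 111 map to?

1

At position 8 the neighborhood is 111; the next row has 1 there.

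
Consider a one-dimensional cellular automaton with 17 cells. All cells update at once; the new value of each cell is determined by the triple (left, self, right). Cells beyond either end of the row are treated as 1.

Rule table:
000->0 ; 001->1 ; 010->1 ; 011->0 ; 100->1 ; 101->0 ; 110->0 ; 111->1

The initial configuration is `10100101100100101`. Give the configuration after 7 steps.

10010011001111110

00111100011111100
11011010101111011
10000010100110001
01000110111001010
01101000010111010
00001100110010010
10010011001111110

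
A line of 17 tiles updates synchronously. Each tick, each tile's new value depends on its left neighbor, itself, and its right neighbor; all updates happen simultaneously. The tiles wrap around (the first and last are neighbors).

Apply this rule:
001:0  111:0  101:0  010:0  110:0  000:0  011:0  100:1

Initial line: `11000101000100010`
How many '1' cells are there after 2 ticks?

3

00100000100010000
00010000010001000
count of 1: 3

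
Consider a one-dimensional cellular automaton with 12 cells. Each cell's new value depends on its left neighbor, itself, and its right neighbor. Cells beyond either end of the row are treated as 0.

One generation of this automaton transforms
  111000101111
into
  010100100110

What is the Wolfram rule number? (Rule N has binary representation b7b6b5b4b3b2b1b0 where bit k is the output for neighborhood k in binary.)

148

position 1: 111 → 1  (bit 7 = 1)
position 2: 110 → 0  (bit 6 = 0)
position 7: 101 → 0  (bit 5 = 0)
position 3: 100 → 1  (bit 4 = 1)
position 0: 011 → 0  (bit 3 = 0)
position 6: 010 → 1  (bit 2 = 1)
position 5: 001 → 0  (bit 1 = 0)
position 4: 000 → 0  (bit 0 = 0)
bits b7..b0 = 10010100 = 148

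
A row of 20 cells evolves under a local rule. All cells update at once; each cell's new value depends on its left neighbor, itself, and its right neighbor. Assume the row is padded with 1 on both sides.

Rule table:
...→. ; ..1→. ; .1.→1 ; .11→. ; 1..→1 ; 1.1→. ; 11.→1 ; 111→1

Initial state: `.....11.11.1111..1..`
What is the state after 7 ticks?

tick 1: 1.....1..1..1111.11.
tick 2: 11....11.11..111..1.
tick 3: 111....1..11..111.1.
tick 4: 1111...11..11..11.1.
tick 5: 11111...11..11..1.1.
tick 6: 111111...11..11.1.1.
tick 7: 1111111...11..1.1.1.

1111111...11..1.1.1.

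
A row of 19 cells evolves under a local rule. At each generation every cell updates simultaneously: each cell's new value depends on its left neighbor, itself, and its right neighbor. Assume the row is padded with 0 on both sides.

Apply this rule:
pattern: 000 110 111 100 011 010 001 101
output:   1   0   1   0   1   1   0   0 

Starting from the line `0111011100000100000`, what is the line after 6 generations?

0110011001110101111
0100010001100101110
0101010101000101100
0101010101010101001
0101010101010101001  (fixed point — unchanged through generation 6)

0101010101010101001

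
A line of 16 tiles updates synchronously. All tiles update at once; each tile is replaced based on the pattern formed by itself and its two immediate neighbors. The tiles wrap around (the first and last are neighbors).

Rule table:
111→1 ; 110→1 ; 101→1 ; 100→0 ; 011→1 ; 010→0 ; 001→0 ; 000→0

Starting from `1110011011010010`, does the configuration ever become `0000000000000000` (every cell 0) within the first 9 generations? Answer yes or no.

no

generation 1: 1110011111100001
generation 2: 1110011111100001  (fixed point — unchanged through generation 9)
generation 9 is 1110011111100001, still not uniform 0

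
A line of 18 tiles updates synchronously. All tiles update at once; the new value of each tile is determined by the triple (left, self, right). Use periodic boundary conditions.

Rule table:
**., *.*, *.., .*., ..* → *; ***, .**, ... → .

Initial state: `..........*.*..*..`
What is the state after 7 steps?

.........********.
........*.......**
*......***.....*.*
**....*..**...***.
.**..****.**.*..**
*.***...**.*****.*
**..**.*.**....**.

**..**.*.**....**.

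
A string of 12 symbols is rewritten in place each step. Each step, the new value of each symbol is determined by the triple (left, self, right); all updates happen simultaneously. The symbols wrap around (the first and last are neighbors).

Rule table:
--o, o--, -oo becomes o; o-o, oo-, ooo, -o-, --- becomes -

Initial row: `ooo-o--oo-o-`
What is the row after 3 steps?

step 1: o----ooo----
step 2: -o--oo--o--o
step 3: --ooo-oo-oo-

--ooo-oo-oo-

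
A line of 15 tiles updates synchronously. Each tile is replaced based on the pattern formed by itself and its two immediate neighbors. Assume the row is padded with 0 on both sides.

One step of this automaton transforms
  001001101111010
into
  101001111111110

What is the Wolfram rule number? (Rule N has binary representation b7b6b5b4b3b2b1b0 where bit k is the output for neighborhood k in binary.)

position 9: 111 → 1  (bit 7 = 1)
position 6: 110 → 1  (bit 6 = 1)
position 7: 101 → 1  (bit 5 = 1)
position 3: 100 → 0  (bit 4 = 0)
position 5: 011 → 1  (bit 3 = 1)
position 2: 010 → 1  (bit 2 = 1)
position 1: 001 → 0  (bit 1 = 0)
position 0: 000 → 1  (bit 0 = 1)
bits b7..b0 = 11101101 = 237

237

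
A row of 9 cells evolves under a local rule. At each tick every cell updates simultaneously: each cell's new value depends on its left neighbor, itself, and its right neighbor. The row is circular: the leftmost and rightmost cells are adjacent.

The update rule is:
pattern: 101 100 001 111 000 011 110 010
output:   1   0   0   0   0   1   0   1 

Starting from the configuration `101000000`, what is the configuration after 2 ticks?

111000000
100000000

100000000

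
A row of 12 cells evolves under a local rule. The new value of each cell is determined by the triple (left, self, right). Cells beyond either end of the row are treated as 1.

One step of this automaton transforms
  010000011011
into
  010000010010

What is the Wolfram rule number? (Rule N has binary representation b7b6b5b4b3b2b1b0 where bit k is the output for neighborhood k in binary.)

position 11: 111 → 0  (bit 7 = 0)
position 8: 110 → 0  (bit 6 = 0)
position 0: 101 → 0  (bit 5 = 0)
position 2: 100 → 0  (bit 4 = 0)
position 7: 011 → 1  (bit 3 = 1)
position 1: 010 → 1  (bit 2 = 1)
position 6: 001 → 0  (bit 1 = 0)
position 3: 000 → 0  (bit 0 = 0)
bits b7..b0 = 00001100 = 12

12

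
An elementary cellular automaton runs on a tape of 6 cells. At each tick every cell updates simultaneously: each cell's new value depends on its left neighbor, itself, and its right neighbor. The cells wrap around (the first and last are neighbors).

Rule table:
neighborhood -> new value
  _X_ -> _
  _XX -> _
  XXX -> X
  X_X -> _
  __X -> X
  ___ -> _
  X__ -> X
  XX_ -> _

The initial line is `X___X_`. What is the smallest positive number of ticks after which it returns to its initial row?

_X_X__
X___X_

2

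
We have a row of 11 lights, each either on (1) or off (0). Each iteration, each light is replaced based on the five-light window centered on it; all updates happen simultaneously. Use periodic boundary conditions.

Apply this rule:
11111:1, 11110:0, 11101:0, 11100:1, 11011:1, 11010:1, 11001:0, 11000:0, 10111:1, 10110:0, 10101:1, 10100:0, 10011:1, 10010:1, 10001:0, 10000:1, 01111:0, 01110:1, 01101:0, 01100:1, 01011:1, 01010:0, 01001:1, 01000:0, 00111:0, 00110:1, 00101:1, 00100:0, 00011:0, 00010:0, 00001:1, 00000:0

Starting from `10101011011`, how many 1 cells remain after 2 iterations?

5

01101100111
10010101010
count of 1: 5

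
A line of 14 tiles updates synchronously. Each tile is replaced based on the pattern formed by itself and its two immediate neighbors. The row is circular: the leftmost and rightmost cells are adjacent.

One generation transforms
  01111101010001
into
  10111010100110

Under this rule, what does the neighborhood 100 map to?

0

At position 10 the neighborhood is 100; the next row has 0 there.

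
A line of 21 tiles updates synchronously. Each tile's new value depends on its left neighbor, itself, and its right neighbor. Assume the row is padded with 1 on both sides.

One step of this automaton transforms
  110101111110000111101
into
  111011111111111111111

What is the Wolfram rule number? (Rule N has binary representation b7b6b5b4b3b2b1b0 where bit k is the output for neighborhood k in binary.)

251

position 0: 111 → 1  (bit 7 = 1)
position 1: 110 → 1  (bit 6 = 1)
position 2: 101 → 1  (bit 5 = 1)
position 11: 100 → 1  (bit 4 = 1)
position 5: 011 → 1  (bit 3 = 1)
position 3: 010 → 0  (bit 2 = 0)
position 14: 001 → 1  (bit 1 = 1)
position 12: 000 → 1  (bit 0 = 1)
bits b7..b0 = 11111011 = 251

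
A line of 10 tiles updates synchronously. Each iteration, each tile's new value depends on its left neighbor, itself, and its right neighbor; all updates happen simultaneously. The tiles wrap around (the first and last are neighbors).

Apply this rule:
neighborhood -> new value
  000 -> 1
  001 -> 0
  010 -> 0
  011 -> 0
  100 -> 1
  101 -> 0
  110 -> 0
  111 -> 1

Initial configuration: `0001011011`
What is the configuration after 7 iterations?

1100000000
0011111110
1001111101
0100111000
0010010111
1001000010
0100111000

0100111000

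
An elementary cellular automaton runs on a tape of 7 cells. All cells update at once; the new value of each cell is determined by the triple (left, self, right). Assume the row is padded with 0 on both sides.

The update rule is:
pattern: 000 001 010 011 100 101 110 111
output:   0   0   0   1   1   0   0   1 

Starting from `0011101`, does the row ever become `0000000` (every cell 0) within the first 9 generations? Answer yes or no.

yes

0011000
0010100
0000010
0000001
0000000
all cells are 0 at generation 5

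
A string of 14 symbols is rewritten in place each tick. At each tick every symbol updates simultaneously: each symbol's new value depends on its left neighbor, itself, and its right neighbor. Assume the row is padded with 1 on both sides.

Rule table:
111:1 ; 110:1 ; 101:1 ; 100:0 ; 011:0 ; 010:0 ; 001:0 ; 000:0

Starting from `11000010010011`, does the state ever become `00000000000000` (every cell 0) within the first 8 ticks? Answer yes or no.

no

11000000000001
11000000000000
11000000000000  (fixed point — unchanged through tick 8)
tick 8 is 11000000000000, still not uniform 0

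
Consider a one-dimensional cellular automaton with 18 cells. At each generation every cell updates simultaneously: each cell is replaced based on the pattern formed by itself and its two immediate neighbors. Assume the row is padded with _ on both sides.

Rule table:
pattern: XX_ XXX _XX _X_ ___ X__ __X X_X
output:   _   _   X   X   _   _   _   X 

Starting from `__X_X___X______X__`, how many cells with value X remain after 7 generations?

generation 1: __XXX___X______X__
generation 2: __X_____X______X__
generation 3: __X_____X______X__  (fixed point — unchanged through generation 7)
count of X: 3

3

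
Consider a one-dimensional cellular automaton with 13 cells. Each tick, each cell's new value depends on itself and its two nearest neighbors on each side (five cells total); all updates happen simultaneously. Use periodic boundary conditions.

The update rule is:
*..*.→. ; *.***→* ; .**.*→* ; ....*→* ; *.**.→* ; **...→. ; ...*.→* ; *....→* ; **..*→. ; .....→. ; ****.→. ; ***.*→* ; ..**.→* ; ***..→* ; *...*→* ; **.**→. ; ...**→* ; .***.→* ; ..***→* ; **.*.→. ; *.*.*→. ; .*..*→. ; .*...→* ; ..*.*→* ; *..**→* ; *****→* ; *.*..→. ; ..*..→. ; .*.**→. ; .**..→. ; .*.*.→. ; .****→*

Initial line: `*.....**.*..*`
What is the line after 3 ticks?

..*.****...**
..*.**.*.***.
***.**...***.

***.**...***.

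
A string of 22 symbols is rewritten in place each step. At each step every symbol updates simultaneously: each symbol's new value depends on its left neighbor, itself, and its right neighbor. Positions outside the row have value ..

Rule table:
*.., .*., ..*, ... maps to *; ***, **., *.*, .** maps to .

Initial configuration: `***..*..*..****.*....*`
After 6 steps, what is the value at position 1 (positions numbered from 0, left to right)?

*

...********.....******
***........*****......
...********.....******  (repeats step 1; period 2)
step 6: ***........*****......
position 1 holds *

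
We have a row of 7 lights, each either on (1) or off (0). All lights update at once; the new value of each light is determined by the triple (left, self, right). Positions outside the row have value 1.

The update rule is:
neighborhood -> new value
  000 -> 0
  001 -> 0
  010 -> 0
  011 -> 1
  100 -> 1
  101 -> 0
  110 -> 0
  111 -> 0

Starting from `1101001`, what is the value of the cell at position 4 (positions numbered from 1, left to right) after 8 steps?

0000101
1000001
0100001
0010001
1001001
0100101
0010001  (repeats step 4; period 3)
step 8: 1001001
position 4 holds 1

1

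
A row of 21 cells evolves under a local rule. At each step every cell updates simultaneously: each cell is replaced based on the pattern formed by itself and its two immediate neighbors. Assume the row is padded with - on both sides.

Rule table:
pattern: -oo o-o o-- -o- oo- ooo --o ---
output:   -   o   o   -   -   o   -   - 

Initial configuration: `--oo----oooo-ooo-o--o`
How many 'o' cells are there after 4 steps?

5

----o----oo-o-o-o-o--
-----o-----o-o-o-o-o-
------o-----o-o-o-o-o
-------o-----o-o-o-o-
count of o: 5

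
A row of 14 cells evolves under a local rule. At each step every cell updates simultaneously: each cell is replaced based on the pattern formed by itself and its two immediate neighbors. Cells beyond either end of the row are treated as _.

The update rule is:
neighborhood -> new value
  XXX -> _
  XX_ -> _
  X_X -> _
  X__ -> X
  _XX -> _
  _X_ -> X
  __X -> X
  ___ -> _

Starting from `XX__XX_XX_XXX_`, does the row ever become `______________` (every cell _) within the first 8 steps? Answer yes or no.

no

step 1: __XX_________X
step 2: _X__X_______XX
step 3: XXXXXX_____X__
step 4: ______X___XXX_
step 5: _____XXX_X___X
step 6: ____X____XX_XX
step 7: ___XXX__X_____
step 8: __X___XXXX____
step 8 is __X___XXXX____, still not uniform _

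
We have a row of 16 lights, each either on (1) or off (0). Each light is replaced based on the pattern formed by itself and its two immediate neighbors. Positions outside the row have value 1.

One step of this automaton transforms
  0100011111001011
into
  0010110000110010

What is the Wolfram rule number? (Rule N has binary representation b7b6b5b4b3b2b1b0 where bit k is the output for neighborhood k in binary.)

position 6: 111 → 0  (bit 7 = 0)
position 9: 110 → 0  (bit 6 = 0)
position 0: 101 → 0  (bit 5 = 0)
position 2: 100 → 1  (bit 4 = 1)
position 5: 011 → 1  (bit 3 = 1)
position 1: 010 → 0  (bit 2 = 0)
position 4: 001 → 1  (bit 1 = 1)
position 3: 000 → 0  (bit 0 = 0)
bits b7..b0 = 00011010 = 26

26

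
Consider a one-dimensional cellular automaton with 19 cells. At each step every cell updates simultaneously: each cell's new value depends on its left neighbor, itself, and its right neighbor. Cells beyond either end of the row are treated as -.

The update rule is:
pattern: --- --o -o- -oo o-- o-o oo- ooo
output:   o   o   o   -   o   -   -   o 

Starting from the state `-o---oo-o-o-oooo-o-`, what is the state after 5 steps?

o--oo-oo-oo-ooo--oo

ooooo---o-o--oo--oo
-ooo-oooo-ooo--oo--
o-o---oo---o-oo--oo
o-oooo--oooo---oo--
o--oo-oo-oo-ooo--oo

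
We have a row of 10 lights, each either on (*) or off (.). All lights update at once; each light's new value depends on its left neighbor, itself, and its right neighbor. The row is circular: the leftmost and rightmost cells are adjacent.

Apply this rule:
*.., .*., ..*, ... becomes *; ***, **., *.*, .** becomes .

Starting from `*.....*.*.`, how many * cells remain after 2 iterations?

iteration 1: *******.*.
iteration 2: ........*.
count of *: 1

1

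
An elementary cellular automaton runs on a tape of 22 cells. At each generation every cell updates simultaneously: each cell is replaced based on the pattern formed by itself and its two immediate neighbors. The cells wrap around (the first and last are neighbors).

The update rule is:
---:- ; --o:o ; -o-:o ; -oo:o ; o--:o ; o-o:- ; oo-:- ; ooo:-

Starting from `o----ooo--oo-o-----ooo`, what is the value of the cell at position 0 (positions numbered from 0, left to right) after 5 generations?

o

-o--oo--ooo--oo---oo--
ooooo-ooo--ooo-o-oo-o-
o-----o--ooo---o-o--o-
oo---ooooo--o-oo-oooo-
o-o-oo----ooo-o--o----
position 0 holds o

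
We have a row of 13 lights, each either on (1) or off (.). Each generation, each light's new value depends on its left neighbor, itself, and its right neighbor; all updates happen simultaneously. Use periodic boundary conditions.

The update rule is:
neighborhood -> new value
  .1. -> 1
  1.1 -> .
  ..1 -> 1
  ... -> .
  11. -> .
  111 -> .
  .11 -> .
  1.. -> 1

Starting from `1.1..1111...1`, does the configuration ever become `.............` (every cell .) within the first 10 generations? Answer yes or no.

generation 1: ..111....1.1.
generation 2: .1...1..11.11
generation 3: .11.1111.....
generation 4: 1.......1....
generation 5: 11.....111..1
generation 6: ..1...1...11.
generation 7: .111.111.1..1
generation 8: .........1111
generation 9: 1.......1....  (repeats generation 4; period 5)
generation 10: 11.....111..1
generation 10 is 11.....111..1, still not uniform .

no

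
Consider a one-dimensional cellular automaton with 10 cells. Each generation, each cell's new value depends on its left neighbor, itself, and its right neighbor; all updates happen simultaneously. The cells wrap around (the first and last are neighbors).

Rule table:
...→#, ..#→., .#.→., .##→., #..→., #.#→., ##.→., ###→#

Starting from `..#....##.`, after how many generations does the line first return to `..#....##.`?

2

#...##....
..#....##.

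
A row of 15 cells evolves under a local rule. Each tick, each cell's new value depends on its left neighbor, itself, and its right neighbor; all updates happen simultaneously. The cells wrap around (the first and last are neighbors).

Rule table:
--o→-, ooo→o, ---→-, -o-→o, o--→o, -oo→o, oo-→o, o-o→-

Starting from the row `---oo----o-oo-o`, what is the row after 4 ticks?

oo-ooooo-o-oo-o

o--ooo---o-oo-o
oo-oooo--o-oo-o
oo-ooooo-o-oo-o
oo-ooooo-o-oo-o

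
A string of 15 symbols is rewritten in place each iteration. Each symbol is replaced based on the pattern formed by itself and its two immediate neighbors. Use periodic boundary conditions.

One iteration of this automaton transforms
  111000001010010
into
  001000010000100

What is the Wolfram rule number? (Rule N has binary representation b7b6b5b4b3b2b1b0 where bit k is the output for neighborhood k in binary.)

position 1: 111 → 0  (bit 7 = 0)
position 2: 110 → 1  (bit 6 = 1)
position 9: 101 → 0  (bit 5 = 0)
position 3: 100 → 0  (bit 4 = 0)
position 0: 011 → 0  (bit 3 = 0)
position 8: 010 → 0  (bit 2 = 0)
position 7: 001 → 1  (bit 1 = 1)
position 4: 000 → 0  (bit 0 = 0)
bits b7..b0 = 01000010 = 66

66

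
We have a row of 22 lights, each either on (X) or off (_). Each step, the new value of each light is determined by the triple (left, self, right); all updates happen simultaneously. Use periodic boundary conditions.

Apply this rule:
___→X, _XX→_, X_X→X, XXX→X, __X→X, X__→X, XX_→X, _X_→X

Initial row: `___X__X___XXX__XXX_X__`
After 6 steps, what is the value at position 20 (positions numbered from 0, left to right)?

_

XXXXXXXXXX_XXXX_XXXXXX
XXXXXXXXXXX_XXXX_XXXXX
XXXXXXXXXXXX_XXXX_XXXX
XXXXXXXXXXXXX_XXXX_XXX
XXXXXXXXXXXXXX_XXXX_XX
XXXXXXXXXXXXXXX_XXXX_X
position 20 holds _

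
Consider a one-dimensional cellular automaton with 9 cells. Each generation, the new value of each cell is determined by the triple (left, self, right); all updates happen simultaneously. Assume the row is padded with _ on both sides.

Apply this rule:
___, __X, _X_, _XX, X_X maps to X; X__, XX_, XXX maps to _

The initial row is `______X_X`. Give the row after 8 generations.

X___XXX__

XXXXXXXXX
X________
X_XXXXXXX
XXX______
X___XXXXX
X_XXX____
XXX___XXX
X___XXX__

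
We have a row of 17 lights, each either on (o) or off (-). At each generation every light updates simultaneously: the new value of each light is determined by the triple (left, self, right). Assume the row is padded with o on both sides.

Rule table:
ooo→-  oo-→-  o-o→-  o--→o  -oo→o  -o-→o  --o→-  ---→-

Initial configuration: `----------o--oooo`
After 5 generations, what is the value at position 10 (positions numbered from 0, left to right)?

o---------oo-o---
-o--------o--oo--
-oo-------oo-o-o-
-o-o------o--o-o-
-o-oo-----oo-o-o-
position 10 holds o

o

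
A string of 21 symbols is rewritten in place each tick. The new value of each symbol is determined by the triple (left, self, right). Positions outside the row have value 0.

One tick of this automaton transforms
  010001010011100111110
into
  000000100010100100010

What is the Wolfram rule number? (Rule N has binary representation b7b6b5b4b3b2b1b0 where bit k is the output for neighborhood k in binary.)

position 11: 111 → 0  (bit 7 = 0)
position 12: 110 → 1  (bit 6 = 1)
position 6: 101 → 1  (bit 5 = 1)
position 2: 100 → 0  (bit 4 = 0)
position 10: 011 → 1  (bit 3 = 1)
position 1: 010 → 0  (bit 2 = 0)
position 0: 001 → 0  (bit 1 = 0)
position 3: 000 → 0  (bit 0 = 0)
bits b7..b0 = 01101000 = 104

104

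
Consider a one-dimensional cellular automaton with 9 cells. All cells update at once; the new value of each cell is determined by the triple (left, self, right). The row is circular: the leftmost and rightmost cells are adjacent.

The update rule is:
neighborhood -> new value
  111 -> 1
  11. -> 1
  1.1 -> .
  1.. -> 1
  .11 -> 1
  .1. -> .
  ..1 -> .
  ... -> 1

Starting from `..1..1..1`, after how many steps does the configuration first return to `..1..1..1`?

step 1: 1..1..1..
step 2: .1..1..1.
step 3: ..1..1..1

3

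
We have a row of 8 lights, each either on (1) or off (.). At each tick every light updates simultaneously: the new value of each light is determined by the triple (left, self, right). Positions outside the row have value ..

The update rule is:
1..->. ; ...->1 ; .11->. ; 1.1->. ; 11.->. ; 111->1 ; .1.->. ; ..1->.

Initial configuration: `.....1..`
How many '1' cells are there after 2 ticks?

tick 1: 1111...1
tick 2: .11..1..
count of 1: 3

3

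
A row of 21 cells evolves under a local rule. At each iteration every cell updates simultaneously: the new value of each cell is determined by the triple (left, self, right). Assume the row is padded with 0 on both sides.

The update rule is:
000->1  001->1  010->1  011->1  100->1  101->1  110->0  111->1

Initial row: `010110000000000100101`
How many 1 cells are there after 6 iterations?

111101111111111111111
111011111111111111110
110111111111111111101
101111111111111111011
111111111111111110110
111111111111111101101
count of 1: 19

19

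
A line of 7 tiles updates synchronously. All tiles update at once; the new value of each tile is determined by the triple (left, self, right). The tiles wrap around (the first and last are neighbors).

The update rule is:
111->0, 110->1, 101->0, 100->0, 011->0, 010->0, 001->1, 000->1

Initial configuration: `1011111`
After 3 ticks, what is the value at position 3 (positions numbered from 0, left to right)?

0

1000000
0011111
0100001
position 3 holds 0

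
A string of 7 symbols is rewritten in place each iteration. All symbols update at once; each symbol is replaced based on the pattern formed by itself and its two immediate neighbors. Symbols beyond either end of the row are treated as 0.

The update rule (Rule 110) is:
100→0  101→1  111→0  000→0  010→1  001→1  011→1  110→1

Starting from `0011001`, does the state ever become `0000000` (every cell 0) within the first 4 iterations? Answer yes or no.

no

iteration 1: 0111011
iteration 2: 1101111
iteration 3: 1111001
iteration 4: 1001011
iteration 4 is 1001011, still not uniform 0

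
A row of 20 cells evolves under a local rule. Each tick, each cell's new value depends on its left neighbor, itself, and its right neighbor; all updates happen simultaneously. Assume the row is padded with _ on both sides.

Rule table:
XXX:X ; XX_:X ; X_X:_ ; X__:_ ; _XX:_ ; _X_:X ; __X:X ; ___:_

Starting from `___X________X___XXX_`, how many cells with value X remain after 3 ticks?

9

tick 1: __XX_______XX__X_XX_
tick 2: _X_X______X_X_XX__X_
tick 3: XX_X_____XX_X__X_XX_
count of X: 9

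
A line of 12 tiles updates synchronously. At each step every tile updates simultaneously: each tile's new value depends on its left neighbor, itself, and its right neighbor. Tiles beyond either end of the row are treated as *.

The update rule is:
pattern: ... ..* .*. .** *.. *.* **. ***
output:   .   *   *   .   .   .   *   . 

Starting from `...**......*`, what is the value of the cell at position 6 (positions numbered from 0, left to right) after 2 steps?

.

..*.*.....*.
.**.*....**.
position 6 holds .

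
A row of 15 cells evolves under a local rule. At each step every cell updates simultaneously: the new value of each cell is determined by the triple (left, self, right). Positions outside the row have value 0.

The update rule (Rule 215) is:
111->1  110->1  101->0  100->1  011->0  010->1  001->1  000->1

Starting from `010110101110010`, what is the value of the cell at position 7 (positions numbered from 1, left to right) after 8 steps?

0

step 1: 110010100111111
step 2: 011110111011111
step 3: 101110011001111
step 4: 100111101110111
step 5: 111011100110011
step 6: 011001111011101
step 7: 101110111001101
step 8: 100110011110101
position 7 holds 0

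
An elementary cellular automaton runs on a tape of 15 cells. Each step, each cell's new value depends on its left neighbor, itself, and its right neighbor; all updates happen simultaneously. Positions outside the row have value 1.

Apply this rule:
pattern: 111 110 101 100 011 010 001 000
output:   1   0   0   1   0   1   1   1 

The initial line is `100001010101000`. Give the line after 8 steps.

100011111110001

011111010101111
001110010100111
110101110111011
100100100010001
011111111111110
001111111111100
110111111111011
100011111110001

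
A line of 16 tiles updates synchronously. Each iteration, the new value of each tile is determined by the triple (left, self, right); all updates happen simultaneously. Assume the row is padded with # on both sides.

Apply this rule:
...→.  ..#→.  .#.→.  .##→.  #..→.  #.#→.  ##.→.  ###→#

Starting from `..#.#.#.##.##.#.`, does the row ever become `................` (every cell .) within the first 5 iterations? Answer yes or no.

yes

iteration 1: ................
all cells are . at iteration 1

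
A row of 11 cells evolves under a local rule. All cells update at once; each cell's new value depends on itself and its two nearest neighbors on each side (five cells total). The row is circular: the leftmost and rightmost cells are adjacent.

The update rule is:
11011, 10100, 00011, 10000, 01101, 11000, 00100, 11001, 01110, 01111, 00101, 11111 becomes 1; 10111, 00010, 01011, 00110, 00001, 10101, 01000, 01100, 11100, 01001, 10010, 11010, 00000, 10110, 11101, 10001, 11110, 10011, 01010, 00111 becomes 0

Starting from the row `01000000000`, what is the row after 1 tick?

01010000000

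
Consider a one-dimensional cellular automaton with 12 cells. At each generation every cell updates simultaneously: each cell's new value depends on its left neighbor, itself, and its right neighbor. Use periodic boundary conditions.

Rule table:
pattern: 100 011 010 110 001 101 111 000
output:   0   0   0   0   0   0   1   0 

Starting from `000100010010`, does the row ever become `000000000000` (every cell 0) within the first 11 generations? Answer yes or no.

generation 1: 000000000000
all cells are 0 at generation 1

yes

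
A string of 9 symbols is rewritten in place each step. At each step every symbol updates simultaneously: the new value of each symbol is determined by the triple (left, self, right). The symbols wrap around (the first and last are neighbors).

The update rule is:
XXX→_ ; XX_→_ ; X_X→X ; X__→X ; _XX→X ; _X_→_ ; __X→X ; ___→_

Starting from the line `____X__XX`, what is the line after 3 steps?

X__X_XXX_
_XX_XX__X
XX_XX_XX_

XX_XX_XX_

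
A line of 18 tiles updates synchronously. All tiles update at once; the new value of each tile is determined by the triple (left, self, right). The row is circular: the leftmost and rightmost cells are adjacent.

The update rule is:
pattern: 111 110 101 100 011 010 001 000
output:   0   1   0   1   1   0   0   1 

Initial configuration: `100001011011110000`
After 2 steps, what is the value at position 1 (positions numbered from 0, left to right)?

1

011100011010011110
010111011001010011
position 1 holds 1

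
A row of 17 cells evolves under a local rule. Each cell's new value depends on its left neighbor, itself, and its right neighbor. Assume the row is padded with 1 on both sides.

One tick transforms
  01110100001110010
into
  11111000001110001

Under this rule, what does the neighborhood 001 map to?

At position 9 the neighborhood is 001; the next row has 0 there.

0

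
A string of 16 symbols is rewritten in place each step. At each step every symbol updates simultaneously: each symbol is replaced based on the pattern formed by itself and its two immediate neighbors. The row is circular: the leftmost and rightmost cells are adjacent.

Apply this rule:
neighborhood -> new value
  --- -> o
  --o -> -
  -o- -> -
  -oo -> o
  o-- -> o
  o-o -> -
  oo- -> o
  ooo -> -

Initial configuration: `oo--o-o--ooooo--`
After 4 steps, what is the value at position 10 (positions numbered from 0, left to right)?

ooo----o-o---oo-
o-oooo----oo-oo-
--o--oooo-oo-oo-
o--o-o--o-oo-ooo
position 10 holds o

o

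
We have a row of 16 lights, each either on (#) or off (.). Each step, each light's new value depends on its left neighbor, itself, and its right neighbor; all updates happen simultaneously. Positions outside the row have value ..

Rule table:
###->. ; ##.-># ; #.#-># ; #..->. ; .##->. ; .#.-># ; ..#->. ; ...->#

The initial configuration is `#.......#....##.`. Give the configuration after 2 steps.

#.#####.#.##..#.
##....####.#..#.

##....####.#..#.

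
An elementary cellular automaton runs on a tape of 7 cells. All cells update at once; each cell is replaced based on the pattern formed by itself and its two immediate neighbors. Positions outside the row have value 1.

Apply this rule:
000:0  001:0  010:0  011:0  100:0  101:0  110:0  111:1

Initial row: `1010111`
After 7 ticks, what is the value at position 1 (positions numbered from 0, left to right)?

0000011
0000001
0000000
0000000  (fixed point — unchanged through tick 7)
position 1 holds 0

0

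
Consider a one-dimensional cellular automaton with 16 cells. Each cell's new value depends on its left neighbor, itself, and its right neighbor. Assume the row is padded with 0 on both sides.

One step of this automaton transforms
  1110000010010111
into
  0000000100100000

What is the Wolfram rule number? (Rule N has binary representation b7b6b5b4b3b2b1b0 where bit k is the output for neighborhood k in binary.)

2

position 1: 111 → 0  (bit 7 = 0)
position 2: 110 → 0  (bit 6 = 0)
position 12: 101 → 0  (bit 5 = 0)
position 3: 100 → 0  (bit 4 = 0)
position 0: 011 → 0  (bit 3 = 0)
position 8: 010 → 0  (bit 2 = 0)
position 7: 001 → 1  (bit 1 = 1)
position 4: 000 → 0  (bit 0 = 0)
bits b7..b0 = 00000010 = 2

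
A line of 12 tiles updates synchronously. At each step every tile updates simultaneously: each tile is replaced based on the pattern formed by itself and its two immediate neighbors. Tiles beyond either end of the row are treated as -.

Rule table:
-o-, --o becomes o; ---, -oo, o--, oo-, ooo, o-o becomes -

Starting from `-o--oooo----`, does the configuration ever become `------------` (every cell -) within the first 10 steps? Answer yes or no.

oo-o--------
---o--------
--oo--------
-o----------
oo----------
------------
all cells are - at step 6

yes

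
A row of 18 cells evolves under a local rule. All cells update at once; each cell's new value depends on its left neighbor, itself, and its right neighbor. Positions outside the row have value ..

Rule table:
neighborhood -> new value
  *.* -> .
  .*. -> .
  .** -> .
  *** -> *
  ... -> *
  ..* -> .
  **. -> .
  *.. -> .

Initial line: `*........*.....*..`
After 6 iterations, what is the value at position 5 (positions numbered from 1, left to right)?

.

..******...***...*
*..****..*..*..*..
....**...........*
***....*********..
.*..**..*******..*
.........*****....
position 5 holds .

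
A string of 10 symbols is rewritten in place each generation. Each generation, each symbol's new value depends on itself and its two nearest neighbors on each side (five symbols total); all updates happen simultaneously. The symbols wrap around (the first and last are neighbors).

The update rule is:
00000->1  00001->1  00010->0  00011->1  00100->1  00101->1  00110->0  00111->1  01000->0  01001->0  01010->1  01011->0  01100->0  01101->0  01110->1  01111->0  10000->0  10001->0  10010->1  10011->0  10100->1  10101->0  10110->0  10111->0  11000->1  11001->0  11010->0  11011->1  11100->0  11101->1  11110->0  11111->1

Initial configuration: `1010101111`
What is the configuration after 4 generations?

1010100001

1001000010
1011001011
1100011001
1010100001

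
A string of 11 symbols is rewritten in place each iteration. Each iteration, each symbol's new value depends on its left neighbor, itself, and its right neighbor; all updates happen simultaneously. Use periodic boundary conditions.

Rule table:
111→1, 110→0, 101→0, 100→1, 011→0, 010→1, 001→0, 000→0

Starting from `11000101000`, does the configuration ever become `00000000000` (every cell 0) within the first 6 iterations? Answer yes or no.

no

00100101100
00110100010
00000110011
10000001000
11000001100
00100000010
iteration 6 is 00100000010, still not uniform 0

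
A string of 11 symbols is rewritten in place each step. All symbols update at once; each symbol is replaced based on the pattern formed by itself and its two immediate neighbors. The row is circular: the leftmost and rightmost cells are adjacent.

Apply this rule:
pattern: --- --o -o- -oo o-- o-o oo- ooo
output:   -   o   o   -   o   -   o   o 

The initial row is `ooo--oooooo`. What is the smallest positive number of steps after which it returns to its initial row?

22

ooooo-ooooo
ooooo--oooo
ooooooo-ooo
ooooooo--oo
ooooooooo-o
ooooooooo--
-oooooooooo
--ooooooooo
oo-oooooooo
oo--ooooooo
oooo-oooooo
oooo--ooooo
oooooo-oooo
oooooo--ooo
oooooooo-oo
oooooooo--o
oooooooooo-
-ooooooooo-
o-ooooooooo
o--oooooooo
ooo-ooooooo
ooo--oooooo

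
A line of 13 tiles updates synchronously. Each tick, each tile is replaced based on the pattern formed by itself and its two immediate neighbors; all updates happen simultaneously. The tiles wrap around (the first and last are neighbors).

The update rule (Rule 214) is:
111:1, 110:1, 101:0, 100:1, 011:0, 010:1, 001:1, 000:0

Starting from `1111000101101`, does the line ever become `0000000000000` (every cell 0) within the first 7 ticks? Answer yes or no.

no

tick 1: 1111101100100
tick 2: 0111100111111
tick 3: 0011111011111
tick 4: 1101111001111
tick 5: 1100111110111
tick 6: 1111011110011
tick 7: 1111001111101
tick 7 is 1111001111101, still not uniform 0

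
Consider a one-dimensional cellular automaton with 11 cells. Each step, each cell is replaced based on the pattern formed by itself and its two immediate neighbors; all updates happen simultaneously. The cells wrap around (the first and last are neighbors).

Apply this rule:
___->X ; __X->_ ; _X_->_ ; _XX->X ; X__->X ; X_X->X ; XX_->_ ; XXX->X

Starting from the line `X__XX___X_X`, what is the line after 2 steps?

step 1: _X_X_XX__XX
step 2: X_X_XX_X_X_

X_X_XX_X_X_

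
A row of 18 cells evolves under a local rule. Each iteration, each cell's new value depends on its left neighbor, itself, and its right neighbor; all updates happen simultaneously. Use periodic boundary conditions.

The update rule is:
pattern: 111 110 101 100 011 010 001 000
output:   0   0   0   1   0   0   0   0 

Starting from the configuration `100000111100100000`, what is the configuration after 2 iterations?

010000000010010000
001000000001001000

001000000001001000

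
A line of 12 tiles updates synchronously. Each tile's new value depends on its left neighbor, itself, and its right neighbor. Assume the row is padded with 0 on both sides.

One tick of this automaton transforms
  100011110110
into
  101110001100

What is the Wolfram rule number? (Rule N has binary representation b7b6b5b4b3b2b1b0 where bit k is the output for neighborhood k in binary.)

position 5: 111 → 0  (bit 7 = 0)
position 7: 110 → 0  (bit 6 = 0)
position 8: 101 → 1  (bit 5 = 1)
position 1: 100 → 0  (bit 4 = 0)
position 4: 011 → 1  (bit 3 = 1)
position 0: 010 → 1  (bit 2 = 1)
position 3: 001 → 1  (bit 1 = 1)
position 2: 000 → 1  (bit 0 = 1)
bits b7..b0 = 00101111 = 47

47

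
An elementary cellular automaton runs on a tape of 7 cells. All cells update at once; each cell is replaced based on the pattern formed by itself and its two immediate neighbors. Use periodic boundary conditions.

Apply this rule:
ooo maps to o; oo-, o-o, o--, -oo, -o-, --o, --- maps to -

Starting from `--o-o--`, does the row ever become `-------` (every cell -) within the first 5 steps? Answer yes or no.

step 1: -------
all cells are - at step 1

yes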